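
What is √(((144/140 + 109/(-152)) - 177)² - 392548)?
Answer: I*√10226482474911/5320 ≈ 601.11*I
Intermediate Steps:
√(((144/140 + 109/(-152)) - 177)² - 392548) = √(((144*(1/140) + 109*(-1/152)) - 177)² - 392548) = √(((36/35 - 109/152) - 177)² - 392548) = √((1657/5320 - 177)² - 392548) = √((-939983/5320)² - 392548) = √(883568040289/28302400 - 392548) = √(-10226482474911/28302400) = I*√10226482474911/5320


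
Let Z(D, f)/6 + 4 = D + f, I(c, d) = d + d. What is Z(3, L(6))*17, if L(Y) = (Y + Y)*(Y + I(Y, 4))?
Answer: 17034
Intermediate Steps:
I(c, d) = 2*d
L(Y) = 2*Y*(8 + Y) (L(Y) = (Y + Y)*(Y + 2*4) = (2*Y)*(Y + 8) = (2*Y)*(8 + Y) = 2*Y*(8 + Y))
Z(D, f) = -24 + 6*D + 6*f (Z(D, f) = -24 + 6*(D + f) = -24 + (6*D + 6*f) = -24 + 6*D + 6*f)
Z(3, L(6))*17 = (-24 + 6*3 + 6*(2*6*(8 + 6)))*17 = (-24 + 18 + 6*(2*6*14))*17 = (-24 + 18 + 6*168)*17 = (-24 + 18 + 1008)*17 = 1002*17 = 17034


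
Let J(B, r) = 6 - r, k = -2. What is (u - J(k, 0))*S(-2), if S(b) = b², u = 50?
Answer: 176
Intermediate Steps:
(u - J(k, 0))*S(-2) = (50 - (6 - 1*0))*(-2)² = (50 - (6 + 0))*4 = (50 - 1*6)*4 = (50 - 6)*4 = 44*4 = 176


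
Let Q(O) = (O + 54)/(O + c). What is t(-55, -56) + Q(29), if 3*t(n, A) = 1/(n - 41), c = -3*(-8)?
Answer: 23851/15264 ≈ 1.5626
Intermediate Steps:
c = 24
t(n, A) = 1/(3*(-41 + n)) (t(n, A) = 1/(3*(n - 41)) = 1/(3*(-41 + n)))
Q(O) = (54 + O)/(24 + O) (Q(O) = (O + 54)/(O + 24) = (54 + O)/(24 + O))
t(-55, -56) + Q(29) = 1/(3*(-41 - 55)) + (54 + 29)/(24 + 29) = (⅓)/(-96) + 83/53 = (⅓)*(-1/96) + (1/53)*83 = -1/288 + 83/53 = 23851/15264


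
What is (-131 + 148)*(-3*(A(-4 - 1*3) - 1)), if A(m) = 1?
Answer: 0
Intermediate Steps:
(-131 + 148)*(-3*(A(-4 - 1*3) - 1)) = (-131 + 148)*(-3*(1 - 1)) = 17*(-3*0) = 17*0 = 0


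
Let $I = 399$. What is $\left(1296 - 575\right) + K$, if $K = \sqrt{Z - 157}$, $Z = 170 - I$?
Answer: $721 + i \sqrt{386} \approx 721.0 + 19.647 i$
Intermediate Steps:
$Z = -229$ ($Z = 170 - 399 = -229$)
$K = i \sqrt{386}$ ($K = \sqrt{-229 - 157} = \sqrt{-386} = i \sqrt{386} \approx 19.647 i$)
$\left(1296 - 575\right) + K = \left(1296 - 575\right) + i \sqrt{386} = 721 + i \sqrt{386}$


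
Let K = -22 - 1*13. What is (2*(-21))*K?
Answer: 1470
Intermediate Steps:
K = -35 (K = -22 - 13 = -35)
(2*(-21))*K = (2*(-21))*(-35) = -42*(-35) = 1470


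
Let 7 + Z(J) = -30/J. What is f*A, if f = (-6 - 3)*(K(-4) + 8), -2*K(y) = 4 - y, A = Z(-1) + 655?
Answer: -24408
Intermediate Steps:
Z(J) = -7 - 30/J
A = 678 (A = (-7 - 30/(-1)) + 655 = (-7 - 30*(-1)) + 655 = (-7 + 30) + 655 = 23 + 655 = 678)
K(y) = -2 + y/2 (K(y) = -(4 - y)/2 = -2 + y/2)
f = -36 (f = (-6 - 3)*((-2 + (1/2)*(-4)) + 8) = -9*((-2 - 2) + 8) = -9*(-4 + 8) = -9*4 = -36)
f*A = -36*678 = -24408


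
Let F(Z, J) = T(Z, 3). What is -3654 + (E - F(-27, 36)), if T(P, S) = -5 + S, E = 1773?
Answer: -1879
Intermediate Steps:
F(Z, J) = -2 (F(Z, J) = -5 + 3 = -2)
-3654 + (E - F(-27, 36)) = -3654 + (1773 - 1*(-2)) = -3654 + (1773 + 2) = -3654 + 1775 = -1879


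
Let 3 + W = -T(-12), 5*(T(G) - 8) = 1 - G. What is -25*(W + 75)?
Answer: -1535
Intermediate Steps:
T(G) = 41/5 - G/5 (T(G) = 8 + (1 - G)/5 = 8 + (⅕ - G/5) = 41/5 - G/5)
W = -68/5 (W = -3 - (41/5 - ⅕*(-12)) = -3 - (41/5 + 12/5) = -3 - 1*53/5 = -3 - 53/5 = -68/5 ≈ -13.600)
-25*(W + 75) = -25*(-68/5 + 75) = -25*307/5 = -1535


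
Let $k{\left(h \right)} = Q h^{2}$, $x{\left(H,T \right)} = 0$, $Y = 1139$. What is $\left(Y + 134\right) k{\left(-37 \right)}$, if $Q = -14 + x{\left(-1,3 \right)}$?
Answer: $-24398318$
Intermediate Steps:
$Q = -14$ ($Q = -14 + 0 = -14$)
$k{\left(h \right)} = - 14 h^{2}$
$\left(Y + 134\right) k{\left(-37 \right)} = \left(1139 + 134\right) \left(- 14 \left(-37\right)^{2}\right) = 1273 \left(\left(-14\right) 1369\right) = 1273 \left(-19166\right) = -24398318$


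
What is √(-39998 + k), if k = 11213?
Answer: I*√28785 ≈ 169.66*I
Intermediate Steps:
√(-39998 + k) = √(-39998 + 11213) = √(-28785) = I*√28785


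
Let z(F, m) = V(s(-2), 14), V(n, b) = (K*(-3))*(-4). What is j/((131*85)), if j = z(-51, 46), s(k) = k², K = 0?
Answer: 0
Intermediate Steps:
V(n, b) = 0 (V(n, b) = (0*(-3))*(-4) = 0*(-4) = 0)
z(F, m) = 0
j = 0
j/((131*85)) = 0/((131*85)) = 0/11135 = 0*(1/11135) = 0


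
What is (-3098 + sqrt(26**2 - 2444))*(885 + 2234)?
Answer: -9662662 + 6238*I*sqrt(442) ≈ -9.6627e+6 + 1.3115e+5*I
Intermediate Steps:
(-3098 + sqrt(26**2 - 2444))*(885 + 2234) = (-3098 + sqrt(676 - 2444))*3119 = (-3098 + sqrt(-1768))*3119 = (-3098 + 2*I*sqrt(442))*3119 = -9662662 + 6238*I*sqrt(442)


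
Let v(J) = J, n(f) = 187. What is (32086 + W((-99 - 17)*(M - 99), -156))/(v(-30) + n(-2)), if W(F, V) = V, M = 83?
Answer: 31930/157 ≈ 203.38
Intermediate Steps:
(32086 + W((-99 - 17)*(M - 99), -156))/(v(-30) + n(-2)) = (32086 - 156)/(-30 + 187) = 31930/157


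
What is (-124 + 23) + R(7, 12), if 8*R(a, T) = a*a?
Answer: -759/8 ≈ -94.875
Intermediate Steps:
R(a, T) = a**2/8 (R(a, T) = (a*a)/8 = a**2/8)
(-124 + 23) + R(7, 12) = (-124 + 23) + (1/8)*7**2 = -101 + (1/8)*49 = -101 + 49/8 = -759/8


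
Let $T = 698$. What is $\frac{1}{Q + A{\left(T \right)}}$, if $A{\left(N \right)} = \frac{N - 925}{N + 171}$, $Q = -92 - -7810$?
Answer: $\frac{869}{6706715} \approx 0.00012957$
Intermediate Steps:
$Q = 7718$ ($Q = -92 + 7810 = 7718$)
$A{\left(N \right)} = \frac{-925 + N}{171 + N}$
$\frac{1}{Q + A{\left(T \right)}} = \frac{1}{7718 + \frac{-925 + 698}{171 + 698}} = \frac{1}{7718 + \frac{1}{869} \left(-227\right)} = \frac{1}{7718 - \frac{227}{869}} = \frac{1}{\frac{6706715}{869}} = \frac{869}{6706715}$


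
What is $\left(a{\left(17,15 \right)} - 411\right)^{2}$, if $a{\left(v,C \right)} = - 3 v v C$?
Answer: $179989056$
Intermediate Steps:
$a{\left(v,C \right)} = - 3 C v^{2}$ ($a{\left(v,C \right)} = - 3 v^{2} C = - 3 C v^{2}$)
$\left(a{\left(17,15 \right)} - 411\right)^{2} = \left(\left(-3\right) 15 \cdot 17^{2} - 411\right)^{2} = \left(\left(-3\right) 15 \cdot 289 - 411\right)^{2} = \left(-13005 - 411\right)^{2} = \left(-13416\right)^{2} = 179989056$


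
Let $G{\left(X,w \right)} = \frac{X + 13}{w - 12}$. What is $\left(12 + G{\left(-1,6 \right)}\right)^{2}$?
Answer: $100$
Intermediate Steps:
$G{\left(X,w \right)} = \frac{13 + X}{-12 + w}$
$\left(12 + G{\left(-1,6 \right)}\right)^{2} = \left(12 + \frac{13 - 1}{-12 + 6}\right)^{2} = \left(12 + \frac{1}{-6} \cdot 12\right)^{2} = \left(12 - 2\right)^{2} = 10^{2} = 100$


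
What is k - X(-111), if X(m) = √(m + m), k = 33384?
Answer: 33384 - I*√222 ≈ 33384.0 - 14.9*I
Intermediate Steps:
X(m) = √2*√m (X(m) = √(2*m) = √2*√m)
k - X(-111) = 33384 - √2*√(-111) = 33384 - √2*I*√111 = 33384 - I*√222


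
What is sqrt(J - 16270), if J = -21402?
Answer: 2*I*sqrt(9418) ≈ 194.09*I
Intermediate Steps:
sqrt(J - 16270) = sqrt(-21402 - 16270) = sqrt(-37672) = 2*I*sqrt(9418)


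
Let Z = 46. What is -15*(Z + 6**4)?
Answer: -20130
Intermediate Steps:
-15*(Z + 6**4) = -15*(46 + 6**4) = -15*(46 + 1296) = -15*1342 = -20130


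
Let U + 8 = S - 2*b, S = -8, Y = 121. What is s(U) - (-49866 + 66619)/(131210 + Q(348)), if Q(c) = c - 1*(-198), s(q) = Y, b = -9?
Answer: 15925723/131756 ≈ 120.87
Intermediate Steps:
U = 2 (U = -8 + (-8 - 2*(-9)) = -8 + (-8 + 18) = -8 + 10 = 2)
s(q) = 121
Q(c) = 198 + c (Q(c) = c + 198 = 198 + c)
s(U) - (-49866 + 66619)/(131210 + Q(348)) = 121 - (-49866 + 66619)/(131210 + (198 + 348)) = 121 - 16753/(131210 + 546) = 121 - 16753/131756 = 15925723/131756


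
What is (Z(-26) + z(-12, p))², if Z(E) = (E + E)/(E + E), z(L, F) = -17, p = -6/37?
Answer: 256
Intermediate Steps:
p = -6/37 (p = -6*1/37 = -6/37 ≈ -0.16216)
Z(E) = 1 (Z(E) = (2*E)/((2*E)) = (2*E)*(1/(2*E)) = 1)
(Z(-26) + z(-12, p))² = (1 - 17)² = (-16)² = 256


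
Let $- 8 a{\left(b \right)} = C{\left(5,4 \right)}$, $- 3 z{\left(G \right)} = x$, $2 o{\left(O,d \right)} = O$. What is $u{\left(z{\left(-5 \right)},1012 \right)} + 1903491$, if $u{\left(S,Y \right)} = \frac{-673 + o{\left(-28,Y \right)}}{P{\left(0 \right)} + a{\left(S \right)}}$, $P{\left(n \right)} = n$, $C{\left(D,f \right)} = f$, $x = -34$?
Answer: $1904865$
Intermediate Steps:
$o{\left(O,d \right)} = \frac{O}{2}$
$z{\left(G \right)} = \frac{34}{3}$ ($z{\left(G \right)} = \left(- \frac{1}{3}\right) \left(-34\right) = \frac{34}{3}$)
$a{\left(b \right)} = - \frac{1}{2}$ ($a{\left(b \right)} = \left(- \frac{1}{8}\right) 4 = - \frac{1}{2}$)
$u{\left(S,Y \right)} = 1374$ ($u{\left(S,Y \right)} = \frac{-673 + \frac{1}{2} \left(-28\right)}{0 - \frac{1}{2}} = \frac{-673 - 14}{- \frac{1}{2}} = \left(-687\right) \left(-2\right) = 1374$)
$u{\left(z{\left(-5 \right)},1012 \right)} + 1903491 = 1374 + 1903491 = 1904865$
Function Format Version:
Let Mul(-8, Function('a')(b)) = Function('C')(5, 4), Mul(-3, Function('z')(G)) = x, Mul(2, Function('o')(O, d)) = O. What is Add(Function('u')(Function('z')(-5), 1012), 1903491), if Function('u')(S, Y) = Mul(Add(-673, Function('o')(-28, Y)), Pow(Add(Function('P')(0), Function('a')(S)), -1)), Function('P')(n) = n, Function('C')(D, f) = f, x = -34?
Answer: 1904865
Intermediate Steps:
Function('o')(O, d) = Mul(Rational(1, 2), O)
Function('z')(G) = Rational(34, 3) (Function('z')(G) = Mul(Rational(-1, 3), -34) = Rational(34, 3))
Function('a')(b) = Rational(-1, 2) (Function('a')(b) = Mul(Rational(-1, 8), 4) = Rational(-1, 2))
Function('u')(S, Y) = 1374 (Function('u')(S, Y) = Mul(Add(-673, Mul(Rational(1, 2), -28)), Pow(Add(0, Rational(-1, 2)), -1)) = Mul(Add(-673, -14), Pow(Rational(-1, 2), -1)) = Mul(-687, -2) = 1374)
Add(Function('u')(Function('z')(-5), 1012), 1903491) = Add(1374, 1903491) = 1904865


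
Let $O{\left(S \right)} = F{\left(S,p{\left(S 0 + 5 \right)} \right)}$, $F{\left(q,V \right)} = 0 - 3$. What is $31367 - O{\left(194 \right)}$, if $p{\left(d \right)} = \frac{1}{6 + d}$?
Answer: $31370$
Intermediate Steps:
$F{\left(q,V \right)} = -3$ ($F{\left(q,V \right)} = 0 - 3 = -3$)
$O{\left(S \right)} = -3$
$31367 - O{\left(194 \right)} = 31367 - -3 = 31367 + 3 = 31370$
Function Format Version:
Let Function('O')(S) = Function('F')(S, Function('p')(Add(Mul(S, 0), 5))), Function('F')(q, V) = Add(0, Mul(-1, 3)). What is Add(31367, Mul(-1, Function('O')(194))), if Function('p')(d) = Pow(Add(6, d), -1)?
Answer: 31370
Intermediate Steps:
Function('F')(q, V) = -3 (Function('F')(q, V) = Add(0, -3) = -3)
Function('O')(S) = -3
Add(31367, Mul(-1, Function('O')(194))) = Add(31367, Mul(-1, -3)) = Add(31367, 3) = 31370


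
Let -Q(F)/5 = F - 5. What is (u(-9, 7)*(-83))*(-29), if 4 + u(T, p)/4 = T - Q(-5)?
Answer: -606564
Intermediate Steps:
Q(F) = 25 - 5*F (Q(F) = -5*(F - 5) = -5*(-5 + F) = 25 - 5*F)
u(T, p) = -216 + 4*T (u(T, p) = -16 + 4*(T - (25 - 5*(-5))) = -16 + 4*(T - (25 + 25)) = -16 + 4*(T - 1*50) = -16 + 4*(T - 50) = -16 + 4*(-50 + T) = -16 + (-200 + 4*T) = -216 + 4*T)
(u(-9, 7)*(-83))*(-29) = ((-216 + 4*(-9))*(-83))*(-29) = ((-216 - 36)*(-83))*(-29) = -252*(-83)*(-29) = 20916*(-29) = -606564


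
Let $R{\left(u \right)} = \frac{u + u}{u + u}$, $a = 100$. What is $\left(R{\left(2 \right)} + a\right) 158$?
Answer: $15958$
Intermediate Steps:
$R{\left(u \right)} = 1$ ($R{\left(u \right)} = \frac{2 u}{2 u} = 2 u \frac{1}{2 u} = 1$)
$\left(R{\left(2 \right)} + a\right) 158 = \left(1 + 100\right) 158 = 101 \cdot 158 = 15958$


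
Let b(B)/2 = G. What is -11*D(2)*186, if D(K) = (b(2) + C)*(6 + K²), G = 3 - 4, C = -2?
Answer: 81840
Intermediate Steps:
G = -1
b(B) = -2 (b(B) = 2*(-1) = -2)
D(K) = -24 - 4*K² (D(K) = (-2 - 2)*(6 + K²) = -4*(6 + K²) = -24 - 4*K²)
-11*D(2)*186 = -11*(-24 - 4*2²)*186 = -11*(-24 - 4*4)*186 = -11*(-24 - 16)*186 = -11*(-40)*186 = 440*186 = 81840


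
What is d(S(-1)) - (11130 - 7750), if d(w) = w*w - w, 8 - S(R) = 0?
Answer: -3324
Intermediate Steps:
S(R) = 8 (S(R) = 8 - 1*0 = 8 + 0 = 8)
d(w) = w² - w
d(S(-1)) - (11130 - 7750) = 8*(-1 + 8) - (11130 - 7750) = 8*7 - 1*3380 = 56 - 3380 = -3324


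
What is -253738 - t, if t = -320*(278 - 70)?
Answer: -187178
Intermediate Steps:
t = -66560 (t = -320*208 = -66560)
-253738 - t = -253738 - 1*(-66560) = -253738 + 66560 = -187178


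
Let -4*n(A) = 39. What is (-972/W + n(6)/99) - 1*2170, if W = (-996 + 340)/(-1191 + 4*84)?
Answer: -9300409/2706 ≈ -3437.0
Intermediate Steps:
n(A) = -39/4 (n(A) = -¼*39 = -39/4)
W = 656/855 (W = -656/(-1191 + 336) = -656/(-855) = -656*(-1/855) = 656/855 ≈ 0.76725)
(-972/W + n(6)/99) - 1*2170 = (-972/656/855 - 39/4/99) - 1*2170 = (-972*855/656 - 39/4*1/99) - 2170 = (-207765/164 - 13/132) - 2170 = -3428389/2706 - 2170 = -9300409/2706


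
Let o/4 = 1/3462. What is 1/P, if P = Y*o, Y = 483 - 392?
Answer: 1731/182 ≈ 9.5110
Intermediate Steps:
Y = 91
o = 2/1731 (o = 4/3462 = 4*(1/3462) = 2/1731 ≈ 0.0011554)
P = 182/1731 (P = 91*(2/1731) = 182/1731 ≈ 0.10514)
1/P = 1/(182/1731) = 1731/182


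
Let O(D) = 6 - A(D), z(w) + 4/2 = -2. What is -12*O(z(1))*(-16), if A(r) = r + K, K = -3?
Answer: 2496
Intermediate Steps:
A(r) = -3 + r (A(r) = r - 3 = -3 + r)
z(w) = -4 (z(w) = -2 - 2 = -4)
O(D) = 9 - D (O(D) = 6 - (-3 + D) = 6 + (3 - D) = 9 - D)
-12*O(z(1))*(-16) = -12*(9 - 1*(-4))*(-16) = -12*(9 + 4)*(-16) = -12*13*(-16) = -156*(-16) = 2496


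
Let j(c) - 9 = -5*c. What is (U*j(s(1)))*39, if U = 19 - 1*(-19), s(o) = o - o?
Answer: 13338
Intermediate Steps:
s(o) = 0
U = 38 (U = 19 + 19 = 38)
j(c) = 9 - 5*c
(U*j(s(1)))*39 = (38*(9 - 5*0))*39 = (38*(9 + 0))*39 = (38*9)*39 = 342*39 = 13338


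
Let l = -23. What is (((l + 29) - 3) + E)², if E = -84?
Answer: 6561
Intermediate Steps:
(((l + 29) - 3) + E)² = (((-23 + 29) - 3) - 84)² = ((6 - 3) - 84)² = (3 - 84)² = (-81)² = 6561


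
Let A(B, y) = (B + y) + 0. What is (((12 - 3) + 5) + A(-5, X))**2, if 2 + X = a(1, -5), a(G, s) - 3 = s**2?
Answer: 1225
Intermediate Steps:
a(G, s) = 3 + s**2
X = 26 (X = -2 + (3 + (-5)**2) = -2 + (3 + 25) = -2 + 28 = 26)
A(B, y) = B + y
(((12 - 3) + 5) + A(-5, X))**2 = (((12 - 3) + 5) + (-5 + 26))**2 = ((9 + 5) + 21)**2 = (14 + 21)**2 = 35**2 = 1225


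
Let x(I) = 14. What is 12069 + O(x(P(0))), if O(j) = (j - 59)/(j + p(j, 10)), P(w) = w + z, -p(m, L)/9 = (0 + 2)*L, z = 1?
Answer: 2003499/166 ≈ 12069.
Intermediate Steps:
p(m, L) = -18*L (p(m, L) = -9*(0 + 2)*L = -18*L)
P(w) = 1 + w (P(w) = w + 1 = 1 + w)
O(j) = (-59 + j)/(-180 + j) (O(j) = (j - 59)/(j - 18*10) = (-59 + j)/(j - 180) = (-59 + j)/(-180 + j))
12069 + O(x(P(0))) = 12069 + (-59 + 14)/(-180 + 14) = 12069 - 45/(-166) = 12069 - 1/166*(-45) = 12069 + 45/166 = 2003499/166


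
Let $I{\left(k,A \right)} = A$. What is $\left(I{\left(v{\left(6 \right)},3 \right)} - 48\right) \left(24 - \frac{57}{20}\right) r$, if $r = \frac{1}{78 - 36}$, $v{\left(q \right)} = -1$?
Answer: $- \frac{1269}{56} \approx -22.661$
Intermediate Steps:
$r = \frac{1}{42} \approx 0.02381$
$\left(I{\left(v{\left(6 \right)},3 \right)} - 48\right) \left(24 - \frac{57}{20}\right) r = \left(3 - 48\right) \left(24 - \frac{57}{20}\right) \frac{1}{42} = - 45 \left(24 - \frac{57}{20}\right) \frac{1}{42} = \left(-45\right) \frac{423}{20} \cdot \frac{1}{42} = \left(- \frac{3807}{4}\right) \frac{1}{42} = - \frac{1269}{56}$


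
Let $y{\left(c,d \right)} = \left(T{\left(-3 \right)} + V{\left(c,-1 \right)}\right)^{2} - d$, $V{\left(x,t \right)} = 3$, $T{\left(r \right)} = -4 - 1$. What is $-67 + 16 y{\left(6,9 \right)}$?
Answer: $-147$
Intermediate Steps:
$T{\left(r \right)} = -5$
$y{\left(c,d \right)} = 4 - d$ ($y{\left(c,d \right)} = \left(-5 + 3\right)^{2} - d = \left(-2\right)^{2} - d = 4 - d$)
$-67 + 16 y{\left(6,9 \right)} = -67 + 16 \left(4 - 9\right) = -67 + 16 \left(-5\right) = -67 - 80 = -147$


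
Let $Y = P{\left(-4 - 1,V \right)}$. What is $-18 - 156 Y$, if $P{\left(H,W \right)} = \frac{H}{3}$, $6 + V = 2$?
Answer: $242$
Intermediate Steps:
$V = -4$ ($V = -6 + 2 = -4$)
$P{\left(H,W \right)} = \frac{H}{3}$ ($P{\left(H,W \right)} = H \frac{1}{3} = \frac{H}{3}$)
$Y = - \frac{5}{3}$ ($Y = \frac{-4 - 1}{3} = \frac{1}{3} \left(-5\right) = - \frac{5}{3} \approx -1.6667$)
$-18 - 156 Y = -18 - -260 = -18 + 260 = 242$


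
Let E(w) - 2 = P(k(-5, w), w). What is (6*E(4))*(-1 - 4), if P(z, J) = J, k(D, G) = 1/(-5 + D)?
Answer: -180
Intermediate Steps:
E(w) = 2 + w
(6*E(4))*(-1 - 4) = (6*(2 + 4))*(-1 - 4) = (6*6)*(-5) = 36*(-5) = -180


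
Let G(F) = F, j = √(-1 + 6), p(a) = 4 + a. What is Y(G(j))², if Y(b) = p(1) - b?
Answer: (5 - √5)² ≈ 7.6393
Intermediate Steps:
j = √5 ≈ 2.2361
Y(b) = 5 - b (Y(b) = (4 + 1) - b = 5 - b)
Y(G(j))² = (5 - √5)²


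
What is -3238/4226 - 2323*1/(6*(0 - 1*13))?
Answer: 4782217/164814 ≈ 29.016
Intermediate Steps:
-3238/4226 - 2323*1/(6*(0 - 1*13)) = -3238*1/4226 - 2323*1/(6*(0 - 13)) = -1619/2113 - 2323/(6*(-13)) = -1619/2113 - 2323/(-78) = -1619/2113 - 2323*(-1/78) = -1619/2113 + 2323/78 = 4782217/164814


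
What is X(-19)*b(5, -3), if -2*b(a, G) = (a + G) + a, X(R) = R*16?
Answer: 1064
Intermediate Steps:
X(R) = 16*R
b(a, G) = -a - G/2 (b(a, G) = -((a + G) + a)/2 = -((G + a) + a)/2 = -(G + 2*a)/2 = -a - G/2)
X(-19)*b(5, -3) = (16*(-19))*(-1*5 - ½*(-3)) = -304*(-5 + 3/2) = -304*(-7/2) = 1064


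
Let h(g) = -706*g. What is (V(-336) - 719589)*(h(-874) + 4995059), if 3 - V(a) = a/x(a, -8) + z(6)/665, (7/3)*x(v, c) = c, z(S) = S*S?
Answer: -383699398730184/95 ≈ -4.0389e+12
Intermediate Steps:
z(S) = S²
x(v, c) = 3*c/7
V(a) = 1959/665 + 7*a/24 (V(a) = 3 - (a/(((3/7)*(-8))) + 6²/665) = 3 - (a/(-24/7) + 36*(1/665)) = 3 - (a*(-7/24) + 36/665) = 3 - (-7*a/24 + 36/665) = 3 - (36/665 - 7*a/24) = 3 + (-36/665 + 7*a/24) = 1959/665 + 7*a/24)
(V(-336) - 719589)*(h(-874) + 4995059) = ((1959/665 + (7/24)*(-336)) - 719589)*(-706*(-874) + 4995059) = ((1959/665 - 98) - 719589)*(617044 + 4995059) = (-63211/665 - 719589)*5612103 = -478589896/665*5612103 = -383699398730184/95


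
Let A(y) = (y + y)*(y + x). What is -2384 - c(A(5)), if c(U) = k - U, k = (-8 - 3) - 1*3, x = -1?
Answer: -2330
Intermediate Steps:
A(y) = 2*y*(-1 + y) (A(y) = (y + y)*(y - 1) = (2*y)*(-1 + y) = 2*y*(-1 + y))
k = -14 (k = -11 - 3 = -14)
c(U) = -14 - U
-2384 - c(A(5)) = -2384 - (-14 - 2*5*(-1 + 5)) = -2384 - (-14 - 2*5*4) = -2384 - (-14 - 1*40) = -2384 - (-14 - 40) = -2384 - 1*(-54) = -2384 + 54 = -2330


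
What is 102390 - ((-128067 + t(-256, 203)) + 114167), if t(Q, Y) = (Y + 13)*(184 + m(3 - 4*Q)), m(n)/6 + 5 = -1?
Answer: 84322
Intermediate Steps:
m(n) = -36 (m(n) = -30 + 6*(-1) = -30 - 6 = -36)
t(Q, Y) = 1924 + 148*Y (t(Q, Y) = (Y + 13)*(184 - 36) = (13 + Y)*148 = 1924 + 148*Y)
102390 - ((-128067 + t(-256, 203)) + 114167) = 102390 - ((-128067 + (1924 + 148*203)) + 114167) = 102390 - ((-128067 + (1924 + 30044)) + 114167) = 102390 - ((-128067 + 31968) + 114167) = 102390 - (-96099 + 114167) = 102390 - 1*18068 = 102390 - 18068 = 84322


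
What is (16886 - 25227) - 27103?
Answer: -35444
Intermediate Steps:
(16886 - 25227) - 27103 = -8341 - 27103 = -35444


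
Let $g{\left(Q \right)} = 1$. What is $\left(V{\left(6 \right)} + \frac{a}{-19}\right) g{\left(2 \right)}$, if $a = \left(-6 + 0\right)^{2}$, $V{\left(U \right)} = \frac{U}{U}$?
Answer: $- \frac{17}{19} \approx -0.89474$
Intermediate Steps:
$V{\left(U \right)} = 1$
$a = 36$ ($a = \left(-6\right)^{2} = 36$)
$\left(V{\left(6 \right)} + \frac{a}{-19}\right) g{\left(2 \right)} = \left(1 + \frac{36}{-19}\right) 1 = \left(1 + 36 \left(- \frac{1}{19}\right)\right) 1 = \left(1 - \frac{36}{19}\right) 1 = \left(- \frac{17}{19}\right) 1 = - \frac{17}{19}$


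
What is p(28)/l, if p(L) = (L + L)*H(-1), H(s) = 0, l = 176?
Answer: 0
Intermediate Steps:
p(L) = 0 (p(L) = (L + L)*0 = (2*L)*0 = 0)
p(28)/l = 0/176 = 0*(1/176) = 0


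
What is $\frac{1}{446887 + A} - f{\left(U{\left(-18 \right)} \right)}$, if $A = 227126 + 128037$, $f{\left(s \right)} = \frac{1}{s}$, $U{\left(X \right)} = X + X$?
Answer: $\frac{133681}{4812300} \approx 0.027779$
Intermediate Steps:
$U{\left(X \right)} = 2 X$
$A = 355163$
$\frac{1}{446887 + A} - f{\left(U{\left(-18 \right)} \right)} = \frac{1}{446887 + 355163} - \frac{1}{2 \left(-18\right)} = \frac{1}{802050} - \frac{1}{-36} = \frac{1}{802050} - - \frac{1}{36} = \frac{1}{802050} + \frac{1}{36} = \frac{133681}{4812300}$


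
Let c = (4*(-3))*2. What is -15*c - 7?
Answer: 353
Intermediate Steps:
c = -24 (c = -12*2 = -24)
-15*c - 7 = -15*(-24) - 7 = 360 - 7 = 353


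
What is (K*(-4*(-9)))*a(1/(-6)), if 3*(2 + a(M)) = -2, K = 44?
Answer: -4224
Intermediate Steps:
a(M) = -8/3 (a(M) = -2 + (1/3)*(-2) = -2 - 2/3 = -8/3)
(K*(-4*(-9)))*a(1/(-6)) = (44*(-4*(-9)))*(-8/3) = (44*36)*(-8/3) = 1584*(-8/3) = -4224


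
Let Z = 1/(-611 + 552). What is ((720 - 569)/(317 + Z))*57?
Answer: 169271/6234 ≈ 27.153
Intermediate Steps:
Z = -1/59 (Z = 1/(-59) = -1/59 ≈ -0.016949)
((720 - 569)/(317 + Z))*57 = ((720 - 569)/(317 - 1/59))*57 = (151/(18702/59))*57 = (151*(59/18702))*57 = (8909/18702)*57 = 169271/6234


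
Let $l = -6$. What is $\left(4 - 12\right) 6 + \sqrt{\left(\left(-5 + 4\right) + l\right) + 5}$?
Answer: $-48 + i \sqrt{2} \approx -48.0 + 1.4142 i$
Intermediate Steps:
$\left(4 - 12\right) 6 + \sqrt{\left(\left(-5 + 4\right) + l\right) + 5} = \left(4 - 12\right) 6 + \sqrt{\left(\left(-5 + 4\right) - 6\right) + 5} = \left(-8\right) 6 + \sqrt{\left(-1 - 6\right) + 5} = -48 + \sqrt{-7 + 5} = -48 + \sqrt{-2} = -48 + i \sqrt{2}$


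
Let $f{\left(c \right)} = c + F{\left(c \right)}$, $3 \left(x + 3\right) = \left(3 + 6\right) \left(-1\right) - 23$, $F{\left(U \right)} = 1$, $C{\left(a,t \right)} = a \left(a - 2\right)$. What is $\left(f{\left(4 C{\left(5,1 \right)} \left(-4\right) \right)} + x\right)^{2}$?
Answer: $\frac{574564}{9} \approx 63840.0$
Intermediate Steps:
$C{\left(a,t \right)} = a \left(-2 + a\right)$
$x = - \frac{41}{3}$ ($x = -3 + \frac{\left(3 + 6\right) \left(-1\right) - 23}{3} = -3 + \frac{9 \left(-1\right) - 23}{3} = -3 + \frac{-9 - 23}{3} = -3 + \frac{1}{3} \left(-32\right) = -3 - \frac{32}{3} = - \frac{41}{3} \approx -13.667$)
$f{\left(c \right)} = 1 + c$ ($f{\left(c \right)} = c + 1 = 1 + c$)
$\left(f{\left(4 C{\left(5,1 \right)} \left(-4\right) \right)} + x\right)^{2} = \left(\left(1 + 4 \cdot 5 \left(-2 + 5\right) \left(-4\right)\right) - \frac{41}{3}\right)^{2} = \left(\left(1 + 4 \cdot 5 \cdot 3 \left(-4\right)\right) - \frac{41}{3}\right)^{2} = \left(\left(1 + 4 \cdot 15 \left(-4\right)\right) - \frac{41}{3}\right)^{2} = \left(\left(1 + 60 \left(-4\right)\right) - \frac{41}{3}\right)^{2} = \left(\left(1 - 240\right) - \frac{41}{3}\right)^{2} = \left(-239 - \frac{41}{3}\right)^{2} = \left(- \frac{758}{3}\right)^{2} = \frac{574564}{9}$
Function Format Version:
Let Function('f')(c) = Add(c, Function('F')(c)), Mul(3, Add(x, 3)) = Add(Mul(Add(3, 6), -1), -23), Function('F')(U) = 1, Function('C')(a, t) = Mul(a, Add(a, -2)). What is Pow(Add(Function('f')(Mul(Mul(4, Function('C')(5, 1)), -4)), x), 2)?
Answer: Rational(574564, 9) ≈ 63840.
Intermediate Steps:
Function('C')(a, t) = Mul(a, Add(-2, a))
x = Rational(-41, 3) (x = Add(-3, Mul(Rational(1, 3), Add(Mul(Add(3, 6), -1), -23))) = Add(-3, Mul(Rational(1, 3), Add(Mul(9, -1), -23))) = Add(-3, Mul(Rational(1, 3), Add(-9, -23))) = Add(-3, Mul(Rational(1, 3), -32)) = Add(-3, Rational(-32, 3)) = Rational(-41, 3) ≈ -13.667)
Function('f')(c) = Add(1, c) (Function('f')(c) = Add(c, 1) = Add(1, c))
Pow(Add(Function('f')(Mul(Mul(4, Function('C')(5, 1)), -4)), x), 2) = Pow(Add(Add(1, Mul(Mul(4, Mul(5, Add(-2, 5))), -4)), Rational(-41, 3)), 2) = Pow(Add(Add(1, Mul(Mul(4, Mul(5, 3)), -4)), Rational(-41, 3)), 2) = Pow(Add(Add(1, Mul(Mul(4, 15), -4)), Rational(-41, 3)), 2) = Pow(Add(Add(1, Mul(60, -4)), Rational(-41, 3)), 2) = Pow(Add(Add(1, -240), Rational(-41, 3)), 2) = Pow(Add(-239, Rational(-41, 3)), 2) = Pow(Rational(-758, 3), 2) = Rational(574564, 9)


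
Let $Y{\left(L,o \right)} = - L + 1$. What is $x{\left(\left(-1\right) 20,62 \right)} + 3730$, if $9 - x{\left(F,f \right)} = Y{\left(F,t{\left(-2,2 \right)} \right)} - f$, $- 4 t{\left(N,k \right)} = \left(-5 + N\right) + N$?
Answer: $3780$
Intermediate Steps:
$t{\left(N,k \right)} = \frac{5}{4} - \frac{N}{2}$ ($t{\left(N,k \right)} = - \frac{\left(-5 + N\right) + N}{4} = - \frac{-5 + 2 N}{4} = \frac{5}{4} - \frac{N}{2}$)
$Y{\left(L,o \right)} = 1 - L$
$x{\left(F,f \right)} = 8 + F + f$ ($x{\left(F,f \right)} = 9 - \left(\left(1 - F\right) - f\right) = 9 - \left(1 - F - f\right) = 9 + \left(-1 + F + f\right) = 8 + F + f$)
$x{\left(\left(-1\right) 20,62 \right)} + 3730 = \left(8 - 20 + 62\right) + 3730 = 50 + 3730 = 3780$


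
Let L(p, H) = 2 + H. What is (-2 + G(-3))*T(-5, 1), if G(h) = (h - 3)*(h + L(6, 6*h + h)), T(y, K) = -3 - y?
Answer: 260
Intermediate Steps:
G(h) = (-3 + h)*(2 + 8*h) (G(h) = (h - 3)*(h + (2 + (6*h + h))) = (-3 + h)*(h + (2 + 7*h)) = (-3 + h)*(2 + 8*h))
(-2 + G(-3))*T(-5, 1) = (-2 + (-6 - 22*(-3) + 8*(-3)**2))*(-3 - 1*(-5)) = (-2 + (-6 + 66 + 8*9))*(-3 + 5) = (-2 + (-6 + 66 + 72))*2 = (-2 + 132)*2 = 130*2 = 260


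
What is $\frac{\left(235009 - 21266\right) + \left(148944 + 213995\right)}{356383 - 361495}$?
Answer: $- \frac{288341}{2556} \approx -112.81$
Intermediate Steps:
$\frac{\left(235009 - 21266\right) + \left(148944 + 213995\right)}{356383 - 361495} = \frac{213743 + 362939}{-5112} = 576682 \left(- \frac{1}{5112}\right) = - \frac{288341}{2556}$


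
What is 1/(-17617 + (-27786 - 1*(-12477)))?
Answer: -1/32926 ≈ -3.0371e-5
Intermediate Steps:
1/(-17617 + (-27786 - 1*(-12477))) = 1/(-17617 + (-27786 + 12477)) = 1/(-17617 - 15309) = 1/(-32926) = -1/32926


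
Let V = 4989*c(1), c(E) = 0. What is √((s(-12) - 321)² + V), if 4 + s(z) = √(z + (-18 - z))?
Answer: 325 - 3*I*√2 ≈ 325.0 - 4.2426*I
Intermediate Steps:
s(z) = -4 + 3*I*√2 (s(z) = -4 + √(z + (-18 - z)) = -4 + √(-18) = -4 + 3*I*√2)
V = 0 (V = 4989*0 = 0)
√((s(-12) - 321)² + V) = √(((-4 + 3*I*√2) - 321)² + 0) = √((-325 + 3*I*√2)² + 0) = √((-325 + 3*I*√2)²) = 325 - 3*I*√2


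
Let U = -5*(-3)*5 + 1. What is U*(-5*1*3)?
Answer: -1140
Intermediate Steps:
U = 76 (U = 15*5 + 1 = 75 + 1 = 76)
U*(-5*1*3) = 76*(-5*1*3) = 76*(-5*3) = 76*(-15) = -1140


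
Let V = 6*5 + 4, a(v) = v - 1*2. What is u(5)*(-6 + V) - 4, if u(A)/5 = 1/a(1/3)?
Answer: -88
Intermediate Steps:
a(v) = -2 + v (a(v) = v - 2 = -2 + v)
V = 34 (V = 30 + 4 = 34)
u(A) = -3 (u(A) = 5/(-2 + 1/3) = 5/(-2 + 1*(⅓)) = 5/(-2 + ⅓) = 5/(-5/3) = 5*(-⅗) = -3)
u(5)*(-6 + V) - 4 = -3*(-6 + 34) - 4 = -3*28 - 4 = -84 - 4 = -88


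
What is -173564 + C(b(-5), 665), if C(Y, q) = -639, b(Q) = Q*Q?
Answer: -174203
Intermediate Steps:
b(Q) = Q**2
-173564 + C(b(-5), 665) = -173564 - 639 = -174203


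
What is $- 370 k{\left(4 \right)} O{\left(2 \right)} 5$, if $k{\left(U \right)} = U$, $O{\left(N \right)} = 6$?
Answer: $-44400$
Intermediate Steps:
$- 370 k{\left(4 \right)} O{\left(2 \right)} 5 = - 370 \cdot 4 \cdot 6 \cdot 5 = - 370 \cdot 24 \cdot 5 = \left(-370\right) 120 = -44400$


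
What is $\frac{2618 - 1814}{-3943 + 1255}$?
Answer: $- \frac{67}{224} \approx -0.29911$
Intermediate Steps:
$\frac{2618 - 1814}{-3943 + 1255} = \frac{804}{-2688} = 804 \left(- \frac{1}{2688}\right) = - \frac{67}{224}$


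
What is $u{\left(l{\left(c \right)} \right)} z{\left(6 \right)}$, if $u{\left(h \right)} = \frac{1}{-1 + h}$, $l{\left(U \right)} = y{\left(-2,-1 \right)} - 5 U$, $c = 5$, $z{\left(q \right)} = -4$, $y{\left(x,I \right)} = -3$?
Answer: $\frac{4}{29} \approx 0.13793$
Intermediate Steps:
$l{\left(U \right)} = -3 - 5 U$
$u{\left(l{\left(c \right)} \right)} z{\left(6 \right)} = \frac{1}{-1 - 28} \left(-4\right) = \frac{1}{-29} \left(-4\right) = \left(- \frac{1}{29}\right) \left(-4\right) = \frac{4}{29}$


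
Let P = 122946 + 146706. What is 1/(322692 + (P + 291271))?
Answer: 1/883615 ≈ 1.1317e-6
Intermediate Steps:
P = 269652
1/(322692 + (P + 291271)) = 1/(322692 + (269652 + 291271)) = 1/(322692 + 560923) = 1/883615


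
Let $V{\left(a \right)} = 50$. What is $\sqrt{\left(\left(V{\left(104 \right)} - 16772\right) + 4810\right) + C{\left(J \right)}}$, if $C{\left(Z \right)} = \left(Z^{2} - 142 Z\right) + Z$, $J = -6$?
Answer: $i \sqrt{11030} \approx 105.02 i$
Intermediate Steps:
$C{\left(Z \right)} = Z^{2} - 141 Z$
$\sqrt{\left(\left(V{\left(104 \right)} - 16772\right) + 4810\right) + C{\left(J \right)}} = \sqrt{\left(\left(50 - 16772\right) + 4810\right) - 6 \left(-141 - 6\right)} = \sqrt{\left(-16722 + 4810\right) - -882} = \sqrt{-11912 + 882} = \sqrt{-11030} = i \sqrt{11030}$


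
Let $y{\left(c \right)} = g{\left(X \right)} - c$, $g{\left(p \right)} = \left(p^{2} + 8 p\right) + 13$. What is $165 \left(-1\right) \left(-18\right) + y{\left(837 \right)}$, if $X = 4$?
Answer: $2194$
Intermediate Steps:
$g{\left(p \right)} = 13 + p^{2} + 8 p$
$y{\left(c \right)} = 61 - c$ ($y{\left(c \right)} = \left(13 + 4^{2} + 8 \cdot 4\right) - c = \left(13 + 16 + 32\right) - c = 61 - c$)
$165 \left(-1\right) \left(-18\right) + y{\left(837 \right)} = 165 \left(-1\right) \left(-18\right) + \left(61 - 837\right) = \left(-165\right) \left(-18\right) + \left(61 - 837\right) = 2970 - 776 = 2194$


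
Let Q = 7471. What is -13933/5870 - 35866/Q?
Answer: -314626863/43854770 ≈ -7.1743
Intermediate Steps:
-13933/5870 - 35866/Q = -13933/5870 - 35866/7471 = -314626863/43854770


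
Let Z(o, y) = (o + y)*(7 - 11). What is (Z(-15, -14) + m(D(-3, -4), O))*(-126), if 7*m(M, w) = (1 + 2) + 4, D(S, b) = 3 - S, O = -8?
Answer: -14742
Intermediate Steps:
Z(o, y) = -4*o - 4*y (Z(o, y) = (o + y)*(-4) = -4*o - 4*y)
m(M, w) = 1 (m(M, w) = ((1 + 2) + 4)/7 = (3 + 4)/7 = (1/7)*7 = 1)
(Z(-15, -14) + m(D(-3, -4), O))*(-126) = ((-4*(-15) - 4*(-14)) + 1)*(-126) = ((60 + 56) + 1)*(-126) = (116 + 1)*(-126) = 117*(-126) = -14742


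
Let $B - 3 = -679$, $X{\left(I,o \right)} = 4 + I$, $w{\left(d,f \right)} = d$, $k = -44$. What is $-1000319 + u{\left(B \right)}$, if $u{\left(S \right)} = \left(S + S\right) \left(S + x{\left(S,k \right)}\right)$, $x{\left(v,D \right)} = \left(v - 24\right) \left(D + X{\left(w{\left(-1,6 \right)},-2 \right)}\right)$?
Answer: $-38888767$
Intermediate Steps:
$B = -676$ ($B = 3 - 679 = -676$)
$x{\left(v,D \right)} = \left(-24 + v\right) \left(3 + D\right)$ ($x{\left(v,D \right)} = \left(v - 24\right) \left(D + \left(4 - 1\right)\right) = \left(-24 + v\right) \left(D + 3\right) = \left(-24 + v\right) \left(3 + D\right)$)
$u{\left(S \right)} = 2 S \left(984 - 40 S\right)$ ($u{\left(S \right)} = \left(S + S\right) \left(S - \left(-984 + 41 S\right)\right) = 2 S \left(S + \left(-72 + 1056 + 3 S - 44 S\right)\right) = 2 S \left(S - \left(-984 + 41 S\right)\right) = 2 S \left(984 - 40 S\right)$)
$-1000319 + u{\left(B \right)} = -1000319 + 16 \left(-676\right) \left(123 - -3380\right) = -1000319 + 16 \left(-676\right) \left(123 + 3380\right) = -1000319 + 16 \left(-676\right) 3503 = -1000319 - 37888448 = -38888767$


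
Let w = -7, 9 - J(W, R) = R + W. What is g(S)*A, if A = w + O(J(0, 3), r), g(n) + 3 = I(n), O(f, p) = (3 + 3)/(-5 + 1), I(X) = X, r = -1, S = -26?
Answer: 493/2 ≈ 246.50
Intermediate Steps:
J(W, R) = 9 - R - W (J(W, R) = 9 - (R + W) = 9 + (-R - W) = 9 - R - W)
O(f, p) = -3/2 (O(f, p) = 6/(-4) = 6*(-1/4) = -3/2)
g(n) = -3 + n
A = -17/2 (A = -7 - 3/2 = -17/2 ≈ -8.5000)
g(S)*A = (-3 - 26)*(-17/2) = -29*(-17/2) = 493/2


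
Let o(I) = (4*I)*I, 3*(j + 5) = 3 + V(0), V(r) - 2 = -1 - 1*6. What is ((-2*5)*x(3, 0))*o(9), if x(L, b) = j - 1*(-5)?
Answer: 2160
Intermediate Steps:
V(r) = -5 (V(r) = 2 + (-1 - 1*6) = 2 + (-1 - 6) = 2 - 7 = -5)
j = -17/3 (j = -5 + (3 - 5)/3 = -5 + (⅓)*(-2) = -5 - ⅔ = -17/3 ≈ -5.6667)
o(I) = 4*I²
x(L, b) = -⅔ (x(L, b) = -17/3 - 1*(-5) = -17/3 + 5 = -⅔)
((-2*5)*x(3, 0))*o(9) = (-2*5*(-⅔))*(4*9²) = (-10*(-⅔))*(4*81) = (20/3)*324 = 2160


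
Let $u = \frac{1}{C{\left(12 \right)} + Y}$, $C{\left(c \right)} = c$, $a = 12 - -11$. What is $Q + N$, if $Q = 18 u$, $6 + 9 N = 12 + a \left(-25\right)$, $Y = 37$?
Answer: $- \frac{27719}{441} \approx -62.855$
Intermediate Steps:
$a = 23$ ($a = 12 + 11 = 23$)
$N = - \frac{569}{9}$ ($N = - \frac{2}{3} + \frac{12 + 23 \left(-25\right)}{9} = - \frac{2}{3} + \frac{12 - 575}{9} = - \frac{2}{3} + \frac{1}{9} \left(-563\right) = - \frac{2}{3} - \frac{563}{9} = - \frac{569}{9} \approx -63.222$)
$u = \frac{1}{49}$ ($u = \frac{1}{12 + 37} = \frac{1}{49} \approx 0.020408$)
$Q = \frac{18}{49}$ ($Q = 18 \cdot \frac{1}{49} = \frac{18}{49} \approx 0.36735$)
$Q + N = \frac{18}{49} - \frac{569}{9} = - \frac{27719}{441}$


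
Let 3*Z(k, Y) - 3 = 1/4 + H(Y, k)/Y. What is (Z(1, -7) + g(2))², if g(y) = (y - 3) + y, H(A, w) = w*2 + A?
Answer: 4225/784 ≈ 5.3890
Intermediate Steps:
H(A, w) = A + 2*w (H(A, w) = 2*w + A = A + 2*w)
g(y) = -3 + 2*y (g(y) = (-3 + y) + y = -3 + 2*y)
Z(k, Y) = 13/12 + (Y + 2*k)/(3*Y) (Z(k, Y) = 1 + (1/4 + (Y + 2*k)/Y)/3 = 1 + (1*(¼) + (Y + 2*k)/Y)/3 = 1 + (¼ + (Y + 2*k)/Y)/3 = 1 + (1/12 + (Y + 2*k)/(3*Y)) = 13/12 + (Y + 2*k)/(3*Y))
(Z(1, -7) + g(2))² = ((1/12)*(8*1 + 17*(-7))/(-7) + (-3 + 2*2))² = ((1/12)*(-⅐)*(8 - 119) + (-3 + 4))² = ((1/12)*(-⅐)*(-111) + 1)² = (37/28 + 1)² = (65/28)² = 4225/784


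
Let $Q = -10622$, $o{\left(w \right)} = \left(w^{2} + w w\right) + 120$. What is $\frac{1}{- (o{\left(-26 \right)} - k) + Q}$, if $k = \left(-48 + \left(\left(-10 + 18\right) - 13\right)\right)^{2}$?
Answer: $- \frac{1}{9285} \approx -0.0001077$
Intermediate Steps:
$k = 2809$ ($k = \left(-48 + \left(8 - 13\right)\right)^{2} = \left(-48 - 5\right)^{2} = \left(-53\right)^{2} = 2809$)
$o{\left(w \right)} = 120 + 2 w^{2}$ ($o{\left(w \right)} = \left(w^{2} + w^{2}\right) + 120 = 2 w^{2} + 120 = 120 + 2 w^{2}$)
$\frac{1}{- (o{\left(-26 \right)} - k) + Q} = \frac{1}{- (\left(120 + 2 \left(-26\right)^{2}\right) - 2809) - 10622} = \frac{1}{- (\left(120 + 2 \cdot 676\right) - 2809) - 10622} = \frac{1}{- (\left(120 + 1352\right) - 2809) - 10622} = \frac{1}{- (1472 - 2809) - 10622} = \frac{1}{\left(-1\right) \left(-1337\right) - 10622} = \frac{1}{1337 - 10622} = \frac{1}{-9285} = - \frac{1}{9285}$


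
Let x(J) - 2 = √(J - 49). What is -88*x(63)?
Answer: -176 - 88*√14 ≈ -505.27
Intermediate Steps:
x(J) = 2 + √(-49 + J) (x(J) = 2 + √(J - 49) = 2 + √(-49 + J))
-88*x(63) = -88*(2 + √(-49 + 63)) = -88*(2 + √14) = -176 - 88*√14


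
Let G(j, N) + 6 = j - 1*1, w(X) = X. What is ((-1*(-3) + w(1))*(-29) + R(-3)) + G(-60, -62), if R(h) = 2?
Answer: -181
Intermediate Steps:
G(j, N) = -7 + j (G(j, N) = -6 + (j - 1*1) = -6 + (j - 1) = -6 + (-1 + j) = -7 + j)
((-1*(-3) + w(1))*(-29) + R(-3)) + G(-60, -62) = ((-1*(-3) + 1)*(-29) + 2) + (-7 - 60) = ((3 + 1)*(-29) + 2) - 67 = (4*(-29) + 2) - 67 = (-116 + 2) - 67 = -114 - 67 = -181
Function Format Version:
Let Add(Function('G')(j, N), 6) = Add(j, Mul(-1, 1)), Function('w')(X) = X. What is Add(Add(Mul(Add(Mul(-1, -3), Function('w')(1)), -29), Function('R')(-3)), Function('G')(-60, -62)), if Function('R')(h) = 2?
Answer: -181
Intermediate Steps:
Function('G')(j, N) = Add(-7, j) (Function('G')(j, N) = Add(-6, Add(j, Mul(-1, 1))) = Add(-6, Add(j, -1)) = Add(-6, Add(-1, j)) = Add(-7, j))
Add(Add(Mul(Add(Mul(-1, -3), Function('w')(1)), -29), Function('R')(-3)), Function('G')(-60, -62)) = Add(Add(Mul(Add(Mul(-1, -3), 1), -29), 2), Add(-7, -60)) = Add(Add(Mul(Add(3, 1), -29), 2), -67) = Add(Add(Mul(4, -29), 2), -67) = Add(Add(-116, 2), -67) = Add(-114, -67) = -181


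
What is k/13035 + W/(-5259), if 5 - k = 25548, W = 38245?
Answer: -210951404/22850355 ≈ -9.2319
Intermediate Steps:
k = -25543 (k = 5 - 1*25548 = 5 - 25548 = -25543)
k/13035 + W/(-5259) = -25543/13035 + 38245/(-5259) = -25543*1/13035 + 38245*(-1/5259) = -25543/13035 - 38245/5259 = -210951404/22850355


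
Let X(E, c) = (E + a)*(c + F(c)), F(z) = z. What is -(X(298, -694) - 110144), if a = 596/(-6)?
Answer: 1157680/3 ≈ 3.8589e+5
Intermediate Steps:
a = -298/3 (a = 596*(-⅙) = -298/3 ≈ -99.333)
X(E, c) = 2*c*(-298/3 + E) (X(E, c) = (E - 298/3)*(c + c) = (-298/3 + E)*(2*c) = 2*c*(-298/3 + E))
-(X(298, -694) - 110144) = -((⅔)*(-694)*(-298 + 3*298) - 110144) = -((⅔)*(-694)*(-298 + 894) - 110144) = -((⅔)*(-694)*596 - 110144) = -(-827248/3 - 110144) = -1*(-1157680/3) = 1157680/3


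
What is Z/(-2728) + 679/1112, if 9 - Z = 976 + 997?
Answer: 504535/379192 ≈ 1.3306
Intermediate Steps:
Z = -1964 (Z = 9 - (976 + 997) = 9 - 1*1973 = 9 - 1973 = -1964)
Z/(-2728) + 679/1112 = -1964/(-2728) + 679/1112 = -1964*(-1/2728) + 679*(1/1112) = 491/682 + 679/1112 = 504535/379192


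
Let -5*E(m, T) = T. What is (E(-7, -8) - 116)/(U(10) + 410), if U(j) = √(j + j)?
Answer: -533/1910 + 13*√5/9550 ≈ -0.27601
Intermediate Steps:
U(j) = √2*√j (U(j) = √(2*j) = √2*√j)
E(m, T) = -T/5
(E(-7, -8) - 116)/(U(10) + 410) = (-⅕*(-8) - 116)/(√2*√10 + 410) = (8/5 - 116)/(2*√5 + 410) = -572/(5*(410 + 2*√5))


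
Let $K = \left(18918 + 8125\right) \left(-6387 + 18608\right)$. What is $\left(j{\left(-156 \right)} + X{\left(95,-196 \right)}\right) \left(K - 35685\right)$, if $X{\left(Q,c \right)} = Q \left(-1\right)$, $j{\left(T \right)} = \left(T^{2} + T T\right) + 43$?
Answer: $16066810491160$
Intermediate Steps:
$j{\left(T \right)} = 43 + 2 T^{2}$ ($j{\left(T \right)} = \left(T^{2} + T^{2}\right) + 43 = 2 T^{2} + 43 = 43 + 2 T^{2}$)
$K = 330492503$ ($K = 27043 \cdot 12221 = 330492503$)
$X{\left(Q,c \right)} = - Q$
$\left(j{\left(-156 \right)} + X{\left(95,-196 \right)}\right) \left(K - 35685\right) = \left(\left(43 + 2 \left(-156\right)^{2}\right) - 95\right) \left(330492503 - 35685\right) = \left(\left(43 + 2 \cdot 24336\right) - 95\right) 330456818 = \left(\left(43 + 48672\right) - 95\right) 330456818 = \left(48715 - 95\right) 330456818 = 48620 \cdot 330456818 = 16066810491160$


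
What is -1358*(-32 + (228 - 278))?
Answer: 111356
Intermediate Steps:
-1358*(-32 + (228 - 278)) = -1358*(-32 - 50) = -1358*(-82) = 111356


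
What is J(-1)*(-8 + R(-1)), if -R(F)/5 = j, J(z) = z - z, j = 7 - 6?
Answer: 0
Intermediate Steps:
j = 1
J(z) = 0
R(F) = -5 (R(F) = -5*1 = -5)
J(-1)*(-8 + R(-1)) = 0*(-8 - 5) = 0*(-13) = 0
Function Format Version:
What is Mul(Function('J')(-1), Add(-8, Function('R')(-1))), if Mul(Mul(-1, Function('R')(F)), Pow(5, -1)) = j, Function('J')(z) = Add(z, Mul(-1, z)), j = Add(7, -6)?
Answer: 0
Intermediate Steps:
j = 1
Function('J')(z) = 0
Function('R')(F) = -5 (Function('R')(F) = Mul(-5, 1) = -5)
Mul(Function('J')(-1), Add(-8, Function('R')(-1))) = Mul(0, Add(-8, -5)) = Mul(0, -13) = 0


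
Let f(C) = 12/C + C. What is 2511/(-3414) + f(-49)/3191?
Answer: -133618477/177936542 ≈ -0.75093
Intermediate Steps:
f(C) = C + 12/C
2511/(-3414) + f(-49)/3191 = 2511/(-3414) + (-49 + 12/(-49))/3191 = 2511*(-1/3414) + (-49 + 12*(-1/49))*(1/3191) = -837/1138 + (-49 - 12/49)*(1/3191) = -837/1138 - 2413/49*1/3191 = -837/1138 - 2413/156359 = -133618477/177936542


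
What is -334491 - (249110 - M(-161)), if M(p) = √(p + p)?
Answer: -583601 + I*√322 ≈ -5.836e+5 + 17.944*I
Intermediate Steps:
M(p) = √2*√p (M(p) = √(2*p) = √2*√p)
-334491 - (249110 - M(-161)) = -334491 - (249110 - √2*√(-161)) = -334491 - (249110 - √2*I*√161) = -334491 - (249110 - I*√322) = -334491 + (-249110 + I*√322) = -583601 + I*√322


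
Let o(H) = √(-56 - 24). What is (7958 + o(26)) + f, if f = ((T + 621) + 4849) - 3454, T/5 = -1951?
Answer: 219 + 4*I*√5 ≈ 219.0 + 8.9443*I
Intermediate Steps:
T = -9755 (T = 5*(-1951) = -9755)
o(H) = 4*I*√5 (o(H) = √(-80) = 4*I*√5)
f = -7739 (f = ((-9755 + 621) + 4849) - 3454 = (-9134 + 4849) - 3454 = -4285 - 3454 = -7739)
(7958 + o(26)) + f = (7958 + 4*I*√5) - 7739 = 219 + 4*I*√5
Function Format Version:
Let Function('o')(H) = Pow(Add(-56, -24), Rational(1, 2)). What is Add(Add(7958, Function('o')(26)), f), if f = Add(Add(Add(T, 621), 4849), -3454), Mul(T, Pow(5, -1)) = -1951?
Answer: Add(219, Mul(4, I, Pow(5, Rational(1, 2)))) ≈ Add(219.00, Mul(8.9443, I))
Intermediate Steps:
T = -9755 (T = Mul(5, -1951) = -9755)
Function('o')(H) = Mul(4, I, Pow(5, Rational(1, 2))) (Function('o')(H) = Pow(-80, Rational(1, 2)) = Mul(4, I, Pow(5, Rational(1, 2))))
f = -7739 (f = Add(Add(Add(-9755, 621), 4849), -3454) = Add(Add(-9134, 4849), -3454) = Add(-4285, -3454) = -7739)
Add(Add(7958, Function('o')(26)), f) = Add(Add(7958, Mul(4, I, Pow(5, Rational(1, 2)))), -7739) = Add(219, Mul(4, I, Pow(5, Rational(1, 2))))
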